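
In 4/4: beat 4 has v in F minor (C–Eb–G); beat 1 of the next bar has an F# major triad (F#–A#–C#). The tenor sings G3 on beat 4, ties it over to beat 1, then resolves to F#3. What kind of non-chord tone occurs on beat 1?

The harmony at that moment is F# major triad (F#, A#, C#); G3 is not a chord tone.
It is held over (the same pitch as the preceding G3) and left by step down to F#3.
Held over from the previous chord and resolving down by step — a suspension.

Suspension.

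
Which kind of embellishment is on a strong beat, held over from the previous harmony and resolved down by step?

Suspension.

Approach: by preparation — the pitch is first a chord tone, then held (tied or repeated) while the harmony changes under it. Departure: down by step. Metric position: strong.
A prepared dissonance that resolves downward by step — a suspension. (The same figure resolving upward would be a retardation.)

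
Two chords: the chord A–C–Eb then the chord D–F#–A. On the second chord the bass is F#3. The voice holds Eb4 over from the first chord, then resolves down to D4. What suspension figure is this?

7–6 suspension.

At the second chord the bass is F#3. The suspended Eb4 lies a seventh above the bass; after resolving down by step to D4, the interval above the bass becomes a sixth.
Suspension figures are named by those two intervals: 7–6.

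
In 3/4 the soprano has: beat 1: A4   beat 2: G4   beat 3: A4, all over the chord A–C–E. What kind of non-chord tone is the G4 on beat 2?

The harmony at that moment is A minor triad (A, C, E); G4 is not a chord tone.
It is approached by step down from A4 and left by step up to A4.
Step away and step back to the same note — a neighbor tone (lower neighbor).

Lower neighbor tone.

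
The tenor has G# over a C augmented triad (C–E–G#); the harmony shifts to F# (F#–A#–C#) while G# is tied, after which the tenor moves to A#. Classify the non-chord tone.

The harmony at that moment is F# major triad (F#, A#, C#); G# is not a chord tone.
It is held over (the same pitch as the preceding G#) and left by step up to A#.
Held over from the previous chord and resolving up by step — a retardation.

G# is a retardation.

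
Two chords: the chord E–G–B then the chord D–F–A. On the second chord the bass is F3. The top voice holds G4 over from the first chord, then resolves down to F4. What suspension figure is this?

9–8 suspension.

At the second chord the bass is F3. The suspended G4 lies a ninth above the bass; after resolving down by step to F4, the interval above the bass becomes an octave.
Suspension figures are named by those two intervals: 9–8.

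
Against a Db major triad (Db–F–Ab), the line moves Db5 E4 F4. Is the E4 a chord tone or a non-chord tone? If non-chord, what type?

Non-chord tone — an appoggiatura.

The harmony at that moment is Db major triad (Db, F, Ab); E4 is not a chord tone.
It is approached by leap down from Db5 and left by step up to F4.
Leap in, step out — an appoggiatura.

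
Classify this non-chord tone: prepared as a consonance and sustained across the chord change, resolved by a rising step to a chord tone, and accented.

Approach: by preparation — the pitch is first a chord tone, then held (tied or repeated) while the harmony changes under it. Departure: up by step. Metric position: strong.
A prepared dissonance that resolves upward by step — a retardation. (The same figure resolving downward would be a suspension.)

Retardation.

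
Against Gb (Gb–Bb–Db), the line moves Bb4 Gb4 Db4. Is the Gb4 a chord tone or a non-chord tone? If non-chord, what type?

Chord tone (the root of Gb major triad).

Gb major triad contains Gb, Bb, Db; Gb is the root, so it is a chord tone.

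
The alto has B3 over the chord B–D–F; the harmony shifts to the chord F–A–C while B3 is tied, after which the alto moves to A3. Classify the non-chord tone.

B3 is a suspension.

The harmony at that moment is F major triad (F, A, C); B3 is not a chord tone.
It is held over (the same pitch as the preceding B3) and left by step down to A3.
Held over from the previous chord and resolving down by step — a suspension.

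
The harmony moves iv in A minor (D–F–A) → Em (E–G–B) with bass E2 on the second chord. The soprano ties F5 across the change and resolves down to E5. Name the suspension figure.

At the second chord the bass is E2. The suspended F5 lies a ninth above the bass; after resolving down by step to E5, the interval above the bass becomes an octave.
Suspension figures are named by those two intervals: 9–8.

9–8 suspension.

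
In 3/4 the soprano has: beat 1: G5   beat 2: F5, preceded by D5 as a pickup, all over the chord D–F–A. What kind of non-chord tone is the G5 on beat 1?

The harmony at that moment is D minor triad (D, F, A); G5 is not a chord tone.
It is approached by leap up from D5 and left by step down to F5.
Leap in, step out, metrically accented — an appoggiatura.

Appoggiatura.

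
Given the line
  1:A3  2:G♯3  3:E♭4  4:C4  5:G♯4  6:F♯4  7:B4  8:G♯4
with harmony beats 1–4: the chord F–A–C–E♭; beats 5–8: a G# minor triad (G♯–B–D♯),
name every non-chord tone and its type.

G♯3 (beat 2) — escape tone; F♯4 (beat 6) — escape tone.

The harmony at that moment is F dominant seventh chord (F, A, C, E♭); G♯3 is not a chord tone.
It is approached by step down from A3 and left by leap up to E♭4.
Step in, leap out — an escape tone.
The harmony at that moment is G♯ minor triad (G♯, B, D♯); F♯4 is not a chord tone.
It is approached by step down from G♯4 and left by leap up to B4.
Step in, leap out — an escape tone.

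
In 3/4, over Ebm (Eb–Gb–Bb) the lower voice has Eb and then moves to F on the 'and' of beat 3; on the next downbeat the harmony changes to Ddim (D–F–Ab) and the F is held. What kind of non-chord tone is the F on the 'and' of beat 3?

Anticipation.

The harmony at that moment is Eb minor triad (Eb, Gb, Bb); F is not a chord tone.
It is approached by step up from Eb and then sustained as the same pitch into the next harmony.
Arriving early and becoming a chord tone when the harmony changes — an anticipation.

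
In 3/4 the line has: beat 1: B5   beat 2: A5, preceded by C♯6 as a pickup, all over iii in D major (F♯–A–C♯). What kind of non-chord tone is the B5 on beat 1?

The harmony at that moment is F♯ minor triad (F♯, A, C♯); B5 is not a chord tone.
It is approached by step down from C♯6 and left by step down to A5.
Step in, step out in the same direction — a passing tone.

Passing tone.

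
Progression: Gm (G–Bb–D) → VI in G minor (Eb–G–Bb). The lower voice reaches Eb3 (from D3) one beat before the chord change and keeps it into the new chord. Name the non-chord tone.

Eb3 is an anticipation.

The harmony at that moment is G minor triad (G, Bb, D); Eb3 is not a chord tone.
It is approached by step up from D3 and then sustained as the same pitch into the next harmony.
Arriving early and becoming a chord tone when the harmony changes — an anticipation.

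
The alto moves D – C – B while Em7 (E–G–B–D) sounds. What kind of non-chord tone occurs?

The harmony at that moment is E minor seventh chord (E, G, B, D); C is not a chord tone.
It is approached by step down from D and left by step down to B.
Step in, step out in the same direction — a passing tone.

C is a passing tone.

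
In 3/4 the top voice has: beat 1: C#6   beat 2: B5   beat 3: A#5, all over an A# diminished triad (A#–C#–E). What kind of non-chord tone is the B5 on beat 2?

Passing tone.

The harmony at that moment is A# diminished triad (A#, C#, E); B5 is not a chord tone.
It is approached by step down from C#6 and left by step down to A#5.
Step in, step out in the same direction — a passing tone.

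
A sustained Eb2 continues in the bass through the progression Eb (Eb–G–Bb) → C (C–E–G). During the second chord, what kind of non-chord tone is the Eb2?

Pedal tone (pedal point).

The harmony at that moment is C major triad (C, E, G); Eb2 is not a chord tone.
It is held over (the same pitch as the preceding Eb2) and then sustained as the same pitch into the next harmony.
Sustained through a change of harmony — a pedal tone.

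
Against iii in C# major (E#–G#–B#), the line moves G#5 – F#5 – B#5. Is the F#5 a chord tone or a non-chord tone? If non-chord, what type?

Non-chord tone — an escape tone.

The harmony at that moment is E# minor triad (E#, G#, B#); F#5 is not a chord tone.
It is approached by step down from G#5 and left by leap up to B#5.
Step in, leap out — an escape tone.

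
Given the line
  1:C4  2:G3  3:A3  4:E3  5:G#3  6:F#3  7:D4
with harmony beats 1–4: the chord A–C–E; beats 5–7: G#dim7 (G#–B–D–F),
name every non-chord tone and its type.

G3 (beat 2) — appoggiatura; F#3 (beat 6) — escape tone.

The harmony at that moment is A minor triad (A, C, E); G3 is not a chord tone.
It is approached by leap down from C4 and left by step up to A3.
Leap in, step out — an appoggiatura.
The harmony at that moment is G# diminished seventh chord (G#, B, D, F); F#3 is not a chord tone.
It is approached by step down from G#3 and left by leap up to D4.
Step in, leap out — an escape tone.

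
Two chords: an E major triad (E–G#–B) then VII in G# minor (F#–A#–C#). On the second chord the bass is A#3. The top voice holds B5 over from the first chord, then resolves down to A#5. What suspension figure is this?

9–8 suspension.

At the second chord the bass is A#3. The suspended B5 lies a ninth above the bass; after resolving down by step to A#5, the interval above the bass becomes an octave.
Suspension figures are named by those two intervals: 9–8.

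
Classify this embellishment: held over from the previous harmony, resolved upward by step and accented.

Approach: by preparation — the pitch is first a chord tone, then held (tied or repeated) while the harmony changes under it. Departure: up by step. Metric position: strong.
A prepared dissonance that resolves upward by step — a retardation. (The same figure resolving downward would be a suspension.)

Retardation.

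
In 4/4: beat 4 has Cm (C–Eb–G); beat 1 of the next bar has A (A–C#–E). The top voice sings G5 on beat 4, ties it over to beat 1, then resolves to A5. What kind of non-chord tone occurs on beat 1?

The harmony at that moment is A major triad (A, C#, E); G5 is not a chord tone.
It is held over (the same pitch as the preceding G5) and left by step up to A5.
Held over from the previous chord and resolving up by step — a retardation.

Retardation.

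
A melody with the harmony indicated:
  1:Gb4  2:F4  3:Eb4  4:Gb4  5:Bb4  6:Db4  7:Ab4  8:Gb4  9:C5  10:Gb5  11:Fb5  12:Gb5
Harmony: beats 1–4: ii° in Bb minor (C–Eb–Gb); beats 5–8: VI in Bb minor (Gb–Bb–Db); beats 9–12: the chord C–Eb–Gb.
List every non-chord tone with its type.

The harmony at that moment is C diminished triad (C, Eb, Gb); F4 is not a chord tone.
It is approached by step down from Gb4 and left by step down to Eb4.
Step in, step out in the same direction — a passing tone.
The harmony at that moment is Gb major triad (Gb, Bb, Db); Ab4 is not a chord tone.
It is approached by leap up from Db4 and left by step down to Gb4.
Leap in, step out — an appoggiatura.
The harmony at that moment is C diminished triad (C, Eb, Gb); Fb5 is not a chord tone.
It is approached by step down from Gb5 and left by step up to Gb5.
Step away and step back to the same note — a neighbor tone (lower neighbor).

F4 (beat 2) — passing tone; Ab4 (beat 7) — appoggiatura; Fb5 (beat 11) — neighbor tone.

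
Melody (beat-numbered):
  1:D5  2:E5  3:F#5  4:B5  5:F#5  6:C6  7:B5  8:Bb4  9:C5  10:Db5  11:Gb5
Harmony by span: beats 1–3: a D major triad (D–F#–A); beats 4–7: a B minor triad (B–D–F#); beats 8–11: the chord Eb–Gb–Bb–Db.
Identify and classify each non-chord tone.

The harmony at that moment is D major triad (D, F#, A); E5 is not a chord tone.
It is approached by step up from D5 and left by step up to F#5.
Step in, step out in the same direction — a passing tone.
The harmony at that moment is B minor triad (B, D, F#); C6 is not a chord tone.
It is approached by leap up from F#5 and left by step down to B5.
Leap in, step out — an appoggiatura.
The harmony at that moment is Eb minor seventh chord (Eb, Gb, Bb, Db); C5 is not a chord tone.
It is approached by step up from Bb4 and left by step up to Db5.
Step in, step out in the same direction — a passing tone.

E5 (beat 2) — passing tone; C6 (beat 6) — appoggiatura; C5 (beat 9) — passing tone.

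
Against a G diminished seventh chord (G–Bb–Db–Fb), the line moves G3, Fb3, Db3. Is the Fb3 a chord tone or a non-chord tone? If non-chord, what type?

G diminished seventh chord contains G, Bb, Db, Fb; Fb is the seventh, so it is a chord tone.

Chord tone (the seventh of G diminished seventh chord).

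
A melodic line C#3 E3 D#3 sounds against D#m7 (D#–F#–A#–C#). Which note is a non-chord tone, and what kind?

The harmony at that moment is D# minor seventh chord (D#, F#, A#, C#); E3 is not a chord tone.
It is approached by leap up from C#3 and left by step down to D#3.
Leap in, step out — an appoggiatura.

E3 is an appoggiatura.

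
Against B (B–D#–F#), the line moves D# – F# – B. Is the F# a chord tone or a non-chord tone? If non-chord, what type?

B major triad contains B, D#, F#; F# is the fifth, so it is a chord tone.

Chord tone (the fifth of B major triad).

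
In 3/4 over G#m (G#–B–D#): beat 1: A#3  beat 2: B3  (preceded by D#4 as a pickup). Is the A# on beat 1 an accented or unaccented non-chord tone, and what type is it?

Accented appoggiatura.

The harmony at that moment is G# minor triad (G#, B, D#); A#3 is not a chord tone.
It is approached by leap down from D#4 and left by step up to B3.
Leap in, step out — an appoggiatura.
It falls on the downbeat, so it is accented.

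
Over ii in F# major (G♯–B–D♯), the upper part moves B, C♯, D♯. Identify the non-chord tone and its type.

C♯ is a passing tone.

The harmony at that moment is G♯ minor triad (G♯, B, D♯); C♯ is not a chord tone.
It is approached by step up from B and left by step up to D♯.
Step in, step out in the same direction — a passing tone.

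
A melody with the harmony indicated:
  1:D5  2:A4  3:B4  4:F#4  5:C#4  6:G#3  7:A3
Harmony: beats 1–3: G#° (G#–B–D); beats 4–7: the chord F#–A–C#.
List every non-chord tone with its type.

The harmony at that moment is G# diminished triad (G#, B, D); A4 is not a chord tone.
It is approached by leap down from D5 and left by step up to B4.
Leap in, step out — an appoggiatura.
The harmony at that moment is F# minor triad (F#, A, C#); G#3 is not a chord tone.
It is approached by leap down from C#4 and left by step up to A3.
Leap in, step out — an appoggiatura.

A4 (beat 2) — appoggiatura; G#3 (beat 6) — appoggiatura.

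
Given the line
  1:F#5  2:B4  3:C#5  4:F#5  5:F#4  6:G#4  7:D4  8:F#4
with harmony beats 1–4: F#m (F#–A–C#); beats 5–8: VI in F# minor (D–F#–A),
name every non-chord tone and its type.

B4 (beat 2) — appoggiatura; G#4 (beat 6) — escape tone.

The harmony at that moment is F# minor triad (F#, A, C#); B4 is not a chord tone.
It is approached by leap down from F#5 and left by step up to C#5.
Leap in, step out — an appoggiatura.
The harmony at that moment is D major triad (D, F#, A); G#4 is not a chord tone.
It is approached by step up from F#4 and left by leap down to D4.
Step in, leap out — an escape tone.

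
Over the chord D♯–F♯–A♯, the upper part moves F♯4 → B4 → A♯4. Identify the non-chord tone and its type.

B4 is an appoggiatura.

The harmony at that moment is D♯ minor triad (D♯, F♯, A♯); B4 is not a chord tone.
It is approached by leap up from F♯4 and left by step down to A♯4.
Leap in, step out — an appoggiatura.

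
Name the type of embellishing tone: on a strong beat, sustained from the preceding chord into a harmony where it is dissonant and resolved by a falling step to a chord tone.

Approach: by preparation — the pitch is first a chord tone, then held (tied or repeated) while the harmony changes under it. Departure: down by step. Metric position: strong.
A prepared dissonance that resolves downward by step — a suspension. (The same figure resolving upward would be a retardation.)

Suspension.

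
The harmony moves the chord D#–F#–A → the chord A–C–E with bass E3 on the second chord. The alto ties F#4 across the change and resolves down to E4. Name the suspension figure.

9–8 suspension.

At the second chord the bass is E3. The suspended F#4 lies a ninth above the bass; after resolving down by step to E4, the interval above the bass becomes an octave.
Suspension figures are named by those two intervals: 9–8.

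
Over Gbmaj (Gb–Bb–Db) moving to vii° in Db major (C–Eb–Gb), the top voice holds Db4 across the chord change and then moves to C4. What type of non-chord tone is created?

The harmony at that moment is C diminished triad (C, Eb, Gb); Db4 is not a chord tone.
It is held over (the same pitch as the preceding Db4) and left by step down to C4.
Held over from the previous chord and resolving down by step — a suspension.

Db4 is a suspension.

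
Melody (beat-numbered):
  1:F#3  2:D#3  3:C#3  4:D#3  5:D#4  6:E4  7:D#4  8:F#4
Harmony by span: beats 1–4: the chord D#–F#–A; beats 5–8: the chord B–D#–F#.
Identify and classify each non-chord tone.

C#3 (beat 3) — neighbor tone; E4 (beat 6) — neighbor tone.

The harmony at that moment is D# diminished triad (D#, F#, A); C#3 is not a chord tone.
It is approached by step down from D#3 and left by step up to D#3.
Step away and step back to the same note — a neighbor tone (lower neighbor).
The harmony at that moment is B major triad (B, D#, F#); E4 is not a chord tone.
It is approached by step up from D#4 and left by step down to D#4.
Step away and step back to the same note — a neighbor tone (upper neighbor).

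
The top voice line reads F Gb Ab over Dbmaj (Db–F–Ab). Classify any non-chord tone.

Gb is a passing tone.

The harmony at that moment is Db major triad (Db, F, Ab); Gb is not a chord tone.
It is approached by step up from F and left by step up to Ab.
Step in, step out in the same direction — a passing tone.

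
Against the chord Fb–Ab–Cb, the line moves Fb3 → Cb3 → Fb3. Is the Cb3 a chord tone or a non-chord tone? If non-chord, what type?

Chord tone (the fifth of Fb major triad).

Fb major triad contains Fb, Ab, Cb; Cb is the fifth, so it is a chord tone.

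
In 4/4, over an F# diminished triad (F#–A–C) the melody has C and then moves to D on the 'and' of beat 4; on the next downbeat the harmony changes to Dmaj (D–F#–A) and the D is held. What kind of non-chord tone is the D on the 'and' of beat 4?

Anticipation.

The harmony at that moment is F# diminished triad (F#, A, C); D is not a chord tone.
It is approached by step up from C and then sustained as the same pitch into the next harmony.
Arriving early and becoming a chord tone when the harmony changes — an anticipation.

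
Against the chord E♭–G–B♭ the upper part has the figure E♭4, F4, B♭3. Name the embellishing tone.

F4 is an escape tone.

The harmony at that moment is E♭ major triad (E♭, G, B♭); F4 is not a chord tone.
It is approached by step up from E♭4 and left by leap down to B♭3.
Step in, leap out — an escape tone.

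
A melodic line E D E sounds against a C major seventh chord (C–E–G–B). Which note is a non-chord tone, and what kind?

D is a neighbor tone.

The harmony at that moment is C major seventh chord (C, E, G, B); D is not a chord tone.
It is approached by step down from E and left by step up to E.
Step away and step back to the same note — a neighbor tone (lower neighbor).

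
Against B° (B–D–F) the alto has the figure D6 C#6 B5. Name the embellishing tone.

C#6 is a passing tone.

The harmony at that moment is B diminished triad (B, D, F); C#6 is not a chord tone.
It is approached by step down from D6 and left by step down to B5.
Step in, step out in the same direction — a passing tone.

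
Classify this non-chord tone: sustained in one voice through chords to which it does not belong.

Approach: none. Departure: none — a single pitch is sustained while the chords change around it, passing through harmonies that do not contain it.
No melodic motion at all; the dissonance is created entirely by the moving harmonies against the stationary note — a pedal tone (pedal point).

Pedal tone.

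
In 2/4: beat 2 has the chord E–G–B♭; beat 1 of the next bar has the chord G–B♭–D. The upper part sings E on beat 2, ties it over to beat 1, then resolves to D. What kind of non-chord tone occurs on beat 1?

The harmony at that moment is G minor triad (G, B♭, D); E is not a chord tone.
It is held over (the same pitch as the preceding E) and left by step down to D.
Held over from the previous chord and resolving down by step — a suspension.

Suspension.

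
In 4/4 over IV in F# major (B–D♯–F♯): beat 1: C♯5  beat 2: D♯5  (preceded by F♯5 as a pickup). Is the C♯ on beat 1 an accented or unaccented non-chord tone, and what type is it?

Accented appoggiatura.

The harmony at that moment is B major triad (B, D♯, F♯); C♯5 is not a chord tone.
It is approached by leap down from F♯5 and left by step up to D♯5.
Leap in, step out — an appoggiatura.
It falls on the downbeat, so it is accented.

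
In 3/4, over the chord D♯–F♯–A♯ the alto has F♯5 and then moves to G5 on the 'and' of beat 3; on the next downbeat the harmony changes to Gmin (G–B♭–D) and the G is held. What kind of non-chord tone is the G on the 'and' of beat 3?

Anticipation.

The harmony at that moment is D♯ minor triad (D♯, F♯, A♯); G5 is not a chord tone.
It is approached by step up from F♯5 and then sustained as the same pitch into the next harmony.
Arriving early and becoming a chord tone when the harmony changes — an anticipation.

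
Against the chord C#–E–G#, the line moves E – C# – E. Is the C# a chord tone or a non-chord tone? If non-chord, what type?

C# minor triad contains C#, E, G#; C# is the root, so it is a chord tone.

Chord tone (the root of C# minor triad).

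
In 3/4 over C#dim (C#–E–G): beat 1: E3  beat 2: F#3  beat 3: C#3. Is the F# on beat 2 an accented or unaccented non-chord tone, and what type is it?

The harmony at that moment is C# diminished triad (C#, E, G); F#3 is not a chord tone.
It is approached by step up from E3 and left by leap down to C#3.
Step in, leap out — an escape tone.
It falls on a weak beat, so it is unaccented.

Unaccented escape tone.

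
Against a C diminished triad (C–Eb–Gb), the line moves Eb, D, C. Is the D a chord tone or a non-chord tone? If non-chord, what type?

Non-chord tone — a passing tone.

The harmony at that moment is C diminished triad (C, Eb, Gb); D is not a chord tone.
It is approached by step down from Eb and left by step down to C.
Step in, step out in the same direction — a passing tone.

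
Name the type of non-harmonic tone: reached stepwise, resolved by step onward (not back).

Approach: by step. Departure: by step, continuing in the same direction.
Stepwise on both sides with no change of direction means the note fills in the space between two different chord tones — a passing tone. (Had it turned back to its starting note it would be a neighbor tone instead.)

Passing tone.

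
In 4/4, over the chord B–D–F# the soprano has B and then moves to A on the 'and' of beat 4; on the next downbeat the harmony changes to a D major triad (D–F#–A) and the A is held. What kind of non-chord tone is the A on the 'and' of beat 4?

Anticipation.

The harmony at that moment is B minor triad (B, D, F#); A is not a chord tone.
It is approached by step down from B and then sustained as the same pitch into the next harmony.
Arriving early and becoming a chord tone when the harmony changes — an anticipation.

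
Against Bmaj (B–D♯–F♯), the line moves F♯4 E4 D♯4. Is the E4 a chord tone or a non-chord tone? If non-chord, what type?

Non-chord tone — a passing tone.

The harmony at that moment is B major triad (B, D♯, F♯); E4 is not a chord tone.
It is approached by step down from F♯4 and left by step down to D♯4.
Step in, step out in the same direction — a passing tone.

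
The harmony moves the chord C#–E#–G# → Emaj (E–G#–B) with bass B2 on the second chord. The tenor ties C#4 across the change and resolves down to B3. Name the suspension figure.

At the second chord the bass is B2. The suspended C#4 lies a ninth above the bass; after resolving down by step to B3, the interval above the bass becomes an octave.
Suspension figures are named by those two intervals: 9–8.

9–8 suspension.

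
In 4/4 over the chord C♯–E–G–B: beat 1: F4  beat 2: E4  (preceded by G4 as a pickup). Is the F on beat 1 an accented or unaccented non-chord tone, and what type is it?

Accented passing tone.

The harmony at that moment is C♯ half-diminished seventh chord (C♯, E, G, B); F4 is not a chord tone.
It is approached by step down from G4 and left by step down to E4.
Step in, step out in the same direction — a passing tone.
It falls on the downbeat, so it is accented.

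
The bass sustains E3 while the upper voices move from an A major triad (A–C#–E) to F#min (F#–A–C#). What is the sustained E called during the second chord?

The harmony at that moment is F# minor triad (F#, A, C#); E3 is not a chord tone.
It is held over (the same pitch as the preceding E3) and then sustained as the same pitch into the next harmony.
Sustained through a change of harmony — a pedal tone.

Pedal tone (pedal point).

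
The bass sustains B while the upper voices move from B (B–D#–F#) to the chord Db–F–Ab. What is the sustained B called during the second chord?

Pedal tone (pedal point).

The harmony at that moment is Db major triad (Db, F, Ab); B is not a chord tone.
It is held over (the same pitch as the preceding B) and then sustained as the same pitch into the next harmony.
Sustained through a change of harmony — a pedal tone.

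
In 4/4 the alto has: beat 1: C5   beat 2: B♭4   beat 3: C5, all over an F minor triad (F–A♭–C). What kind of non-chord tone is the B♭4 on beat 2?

The harmony at that moment is F minor triad (F, A♭, C); B♭4 is not a chord tone.
It is approached by step down from C5 and left by step up to C5.
Step away and step back to the same note — a neighbor tone (lower neighbor).

Lower neighbor tone.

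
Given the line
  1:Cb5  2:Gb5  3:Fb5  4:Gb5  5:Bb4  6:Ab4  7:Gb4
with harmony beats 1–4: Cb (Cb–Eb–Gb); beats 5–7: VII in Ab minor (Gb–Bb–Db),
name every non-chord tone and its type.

Fb5 (beat 3) — neighbor tone; Ab4 (beat 6) — passing tone.

The harmony at that moment is Cb major triad (Cb, Eb, Gb); Fb5 is not a chord tone.
It is approached by step down from Gb5 and left by step up to Gb5.
Step away and step back to the same note — a neighbor tone (lower neighbor).
The harmony at that moment is Gb major triad (Gb, Bb, Db); Ab4 is not a chord tone.
It is approached by step down from Bb4 and left by step down to Gb4.
Step in, step out in the same direction — a passing tone.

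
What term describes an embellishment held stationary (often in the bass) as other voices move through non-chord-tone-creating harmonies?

Approach: none. Departure: none — a single pitch is sustained while the chords change around it, passing through harmonies that do not contain it.
No melodic motion at all; the dissonance is created entirely by the moving harmonies against the stationary note — a pedal tone (pedal point).

Pedal tone.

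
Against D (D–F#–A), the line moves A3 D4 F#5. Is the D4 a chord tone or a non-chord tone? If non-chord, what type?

Chord tone (the root of D major triad).

D major triad contains D, F#, A; D is the root, so it is a chord tone.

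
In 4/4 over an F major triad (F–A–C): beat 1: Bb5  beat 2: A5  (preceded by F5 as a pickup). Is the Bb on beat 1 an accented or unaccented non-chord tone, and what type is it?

Accented appoggiatura.

The harmony at that moment is F major triad (F, A, C); Bb5 is not a chord tone.
It is approached by leap up from F5 and left by step down to A5.
Leap in, step out — an appoggiatura.
It falls on the downbeat, so it is accented.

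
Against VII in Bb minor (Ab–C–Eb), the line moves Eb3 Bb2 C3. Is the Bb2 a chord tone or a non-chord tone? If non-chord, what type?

Non-chord tone — an appoggiatura.

The harmony at that moment is Ab major triad (Ab, C, Eb); Bb2 is not a chord tone.
It is approached by leap down from Eb3 and left by step up to C3.
Leap in, step out — an appoggiatura.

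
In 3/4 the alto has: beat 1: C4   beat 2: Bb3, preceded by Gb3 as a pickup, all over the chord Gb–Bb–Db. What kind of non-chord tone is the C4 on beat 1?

The harmony at that moment is Gb major triad (Gb, Bb, Db); C4 is not a chord tone.
It is approached by leap up from Gb3 and left by step down to Bb3.
Leap in, step out, metrically accented — an appoggiatura.

Appoggiatura.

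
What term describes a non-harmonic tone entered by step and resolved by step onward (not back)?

Approach: by step. Departure: by step, continuing in the same direction.
Stepwise on both sides with no change of direction means the note fills in the space between two different chord tones — a passing tone. (Had it turned back to its starting note it would be a neighbor tone instead.)

Passing tone.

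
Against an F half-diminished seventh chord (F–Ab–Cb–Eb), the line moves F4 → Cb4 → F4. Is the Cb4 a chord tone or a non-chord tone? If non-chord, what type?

F half-diminished seventh chord contains F, Ab, Cb, Eb; Cb is the fifth, so it is a chord tone.

Chord tone (the fifth of F half-diminished seventh chord).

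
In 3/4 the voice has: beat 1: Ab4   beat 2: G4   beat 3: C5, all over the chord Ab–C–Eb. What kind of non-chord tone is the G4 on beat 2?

The harmony at that moment is Ab major triad (Ab, C, Eb); G4 is not a chord tone.
It is approached by step down from Ab4 and left by leap up to C5.
Step in, leap out, on a weak beat — an escape tone.

Escape tone.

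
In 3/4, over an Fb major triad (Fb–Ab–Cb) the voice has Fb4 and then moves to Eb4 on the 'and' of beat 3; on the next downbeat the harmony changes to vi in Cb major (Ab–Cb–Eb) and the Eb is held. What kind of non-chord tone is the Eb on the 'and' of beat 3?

The harmony at that moment is Fb major triad (Fb, Ab, Cb); Eb4 is not a chord tone.
It is approached by step down from Fb4 and then sustained as the same pitch into the next harmony.
Arriving early and becoming a chord tone when the harmony changes — an anticipation.

Anticipation.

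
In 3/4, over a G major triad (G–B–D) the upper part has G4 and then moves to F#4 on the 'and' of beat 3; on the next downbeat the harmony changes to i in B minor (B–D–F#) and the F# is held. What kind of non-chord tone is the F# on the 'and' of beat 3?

The harmony at that moment is G major triad (G, B, D); F#4 is not a chord tone.
It is approached by step down from G4 and then sustained as the same pitch into the next harmony.
Arriving early and becoming a chord tone when the harmony changes — an anticipation.

Anticipation.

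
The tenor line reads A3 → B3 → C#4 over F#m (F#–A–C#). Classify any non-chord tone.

The harmony at that moment is F# minor triad (F#, A, C#); B3 is not a chord tone.
It is approached by step up from A3 and left by step up to C#4.
Step in, step out in the same direction — a passing tone.

B3 is a passing tone.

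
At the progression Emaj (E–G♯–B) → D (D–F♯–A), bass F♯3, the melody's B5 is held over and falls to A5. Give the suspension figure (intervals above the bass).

4–3 suspension.

At the second chord the bass is F♯3. The suspended B5 lies a fourth above the bass; after resolving down by step to A5, the interval above the bass becomes a third.
Suspension figures are named by those two intervals: 4–3.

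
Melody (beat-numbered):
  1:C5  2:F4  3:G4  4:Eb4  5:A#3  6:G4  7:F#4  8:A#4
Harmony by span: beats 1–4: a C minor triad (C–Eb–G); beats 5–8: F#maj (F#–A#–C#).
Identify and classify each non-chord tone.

F4 (beat 2) — appoggiatura; G4 (beat 6) — appoggiatura.

The harmony at that moment is C minor triad (C, Eb, G); F4 is not a chord tone.
It is approached by leap down from C5 and left by step up to G4.
Leap in, step out — an appoggiatura.
The harmony at that moment is F# major triad (F#, A#, C#); G4 is not a chord tone.
It is approached by leap up from A#3 and left by step down to F#4.
Leap in, step out — an appoggiatura.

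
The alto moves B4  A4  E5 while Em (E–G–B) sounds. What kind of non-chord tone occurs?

A4 is an escape tone.

The harmony at that moment is E minor triad (E, G, B); A4 is not a chord tone.
It is approached by step down from B4 and left by leap up to E5.
Step in, leap out — an escape tone.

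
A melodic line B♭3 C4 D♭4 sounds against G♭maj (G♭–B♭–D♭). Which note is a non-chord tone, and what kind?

C4 is a passing tone.

The harmony at that moment is G♭ major triad (G♭, B♭, D♭); C4 is not a chord tone.
It is approached by step up from B♭3 and left by step up to D♭4.
Step in, step out in the same direction — a passing tone.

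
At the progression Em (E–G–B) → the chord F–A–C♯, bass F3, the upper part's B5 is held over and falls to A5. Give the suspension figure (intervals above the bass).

At the second chord the bass is F3. The suspended B5 lies a fourth above the bass; after resolving down by step to A5, the interval above the bass becomes a third.
Suspension figures are named by those two intervals: 4–3.

4–3 suspension.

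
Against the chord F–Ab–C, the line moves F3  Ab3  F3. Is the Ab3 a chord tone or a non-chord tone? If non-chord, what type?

Chord tone (the third of F minor triad).

F minor triad contains F, Ab, C; Ab is the third, so it is a chord tone.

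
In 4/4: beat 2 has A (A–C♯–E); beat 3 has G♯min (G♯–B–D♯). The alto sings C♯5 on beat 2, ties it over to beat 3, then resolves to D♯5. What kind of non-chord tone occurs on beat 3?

Retardation.

The harmony at that moment is G♯ minor triad (G♯, B, D♯); C♯5 is not a chord tone.
It is held over (the same pitch as the preceding C♯5) and left by step up to D♯5.
Held over from the previous chord and resolving up by step — a retardation.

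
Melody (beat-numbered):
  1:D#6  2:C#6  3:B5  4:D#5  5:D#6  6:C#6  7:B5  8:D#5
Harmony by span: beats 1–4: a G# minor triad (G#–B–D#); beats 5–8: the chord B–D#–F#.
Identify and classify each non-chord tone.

C#6 (beat 2) — passing tone; C#6 (beat 6) — passing tone.

The harmony at that moment is G# minor triad (G#, B, D#); C#6 is not a chord tone.
It is approached by step down from D#6 and left by step down to B5.
Step in, step out in the same direction — a passing tone.
The harmony at that moment is B major triad (B, D#, F#); C#6 is not a chord tone.
It is approached by step down from D#6 and left by step down to B5.
Step in, step out in the same direction — a passing tone.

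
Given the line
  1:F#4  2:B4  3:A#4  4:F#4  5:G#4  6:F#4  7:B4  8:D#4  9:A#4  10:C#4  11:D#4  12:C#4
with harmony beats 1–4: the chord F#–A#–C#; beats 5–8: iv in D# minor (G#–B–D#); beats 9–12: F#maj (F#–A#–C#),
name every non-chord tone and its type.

B4 (beat 2) — appoggiatura; F#4 (beat 6) — escape tone; D#4 (beat 11) — neighbor tone.

The harmony at that moment is F# major triad (F#, A#, C#); B4 is not a chord tone.
It is approached by leap up from F#4 and left by step down to A#4.
Leap in, step out — an appoggiatura.
The harmony at that moment is G# minor triad (G#, B, D#); F#4 is not a chord tone.
It is approached by step down from G#4 and left by leap up to B4.
Step in, leap out — an escape tone.
The harmony at that moment is F# major triad (F#, A#, C#); D#4 is not a chord tone.
It is approached by step up from C#4 and left by step down to C#4.
Step away and step back to the same note — a neighbor tone (upper neighbor).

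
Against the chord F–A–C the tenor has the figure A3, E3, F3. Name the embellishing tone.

The harmony at that moment is F major triad (F, A, C); E3 is not a chord tone.
It is approached by leap down from A3 and left by step up to F3.
Leap in, step out — an appoggiatura.

E3 is an appoggiatura.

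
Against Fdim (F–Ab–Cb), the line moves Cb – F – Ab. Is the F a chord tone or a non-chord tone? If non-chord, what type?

Chord tone (the root of F diminished triad).

F diminished triad contains F, Ab, Cb; F is the root, so it is a chord tone.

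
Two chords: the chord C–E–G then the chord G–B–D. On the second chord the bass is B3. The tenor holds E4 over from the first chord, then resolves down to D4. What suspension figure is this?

At the second chord the bass is B3. The suspended E4 lies a fourth above the bass; after resolving down by step to D4, the interval above the bass becomes a third.
Suspension figures are named by those two intervals: 4–3.

4–3 suspension.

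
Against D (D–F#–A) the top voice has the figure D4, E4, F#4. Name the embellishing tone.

The harmony at that moment is D major triad (D, F#, A); E4 is not a chord tone.
It is approached by step up from D4 and left by step up to F#4.
Step in, step out in the same direction — a passing tone.

E4 is a passing tone.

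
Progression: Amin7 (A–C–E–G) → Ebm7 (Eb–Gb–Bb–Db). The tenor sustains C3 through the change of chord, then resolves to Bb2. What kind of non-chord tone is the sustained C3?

The harmony at that moment is Eb minor seventh chord (Eb, Gb, Bb, Db); C3 is not a chord tone.
It is held over (the same pitch as the preceding C3) and left by step down to Bb2.
Held over from the previous chord and resolving down by step — a suspension.

C3 is a suspension.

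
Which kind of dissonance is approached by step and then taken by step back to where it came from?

Neighbor tone.

Approach: by step. Departure: by step in the opposite direction, back to the starting pitch.
Stepwise on both sides but reversing to return to the same chord tone — a neighbor tone. (Had it continued onward in the same direction it would be a passing tone instead.)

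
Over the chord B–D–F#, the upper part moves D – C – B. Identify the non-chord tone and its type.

The harmony at that moment is B minor triad (B, D, F#); C is not a chord tone.
It is approached by step down from D and left by step down to B.
Step in, step out in the same direction — a passing tone.

C is a passing tone.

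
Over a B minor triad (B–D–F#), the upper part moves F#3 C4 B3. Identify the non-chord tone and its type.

The harmony at that moment is B minor triad (B, D, F#); C4 is not a chord tone.
It is approached by leap up from F#3 and left by step down to B3.
Leap in, step out — an appoggiatura.

C4 is an appoggiatura.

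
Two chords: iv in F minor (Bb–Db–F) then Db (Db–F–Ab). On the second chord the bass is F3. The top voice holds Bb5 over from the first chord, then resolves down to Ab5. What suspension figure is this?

At the second chord the bass is F3. The suspended Bb5 lies a fourth above the bass; after resolving down by step to Ab5, the interval above the bass becomes a third.
Suspension figures are named by those two intervals: 4–3.

4–3 suspension.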